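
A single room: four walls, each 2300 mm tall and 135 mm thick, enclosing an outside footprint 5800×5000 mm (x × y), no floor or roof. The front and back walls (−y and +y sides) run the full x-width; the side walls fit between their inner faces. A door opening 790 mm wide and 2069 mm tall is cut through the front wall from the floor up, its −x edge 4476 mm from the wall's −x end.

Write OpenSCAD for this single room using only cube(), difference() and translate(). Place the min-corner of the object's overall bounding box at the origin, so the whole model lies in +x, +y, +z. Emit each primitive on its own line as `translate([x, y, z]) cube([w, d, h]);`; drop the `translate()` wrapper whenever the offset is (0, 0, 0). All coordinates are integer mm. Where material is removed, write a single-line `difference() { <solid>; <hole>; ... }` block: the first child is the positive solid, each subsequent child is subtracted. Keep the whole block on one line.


difference() { cube([5800, 135, 2300]); translate([4476, 0, 0]) cube([790, 135, 2069]); }
translate([0, 4865, 0]) cube([5800, 135, 2300]);
translate([0, 135, 0]) cube([135, 4730, 2300]);
translate([5665, 135, 0]) cube([135, 4730, 2300]);


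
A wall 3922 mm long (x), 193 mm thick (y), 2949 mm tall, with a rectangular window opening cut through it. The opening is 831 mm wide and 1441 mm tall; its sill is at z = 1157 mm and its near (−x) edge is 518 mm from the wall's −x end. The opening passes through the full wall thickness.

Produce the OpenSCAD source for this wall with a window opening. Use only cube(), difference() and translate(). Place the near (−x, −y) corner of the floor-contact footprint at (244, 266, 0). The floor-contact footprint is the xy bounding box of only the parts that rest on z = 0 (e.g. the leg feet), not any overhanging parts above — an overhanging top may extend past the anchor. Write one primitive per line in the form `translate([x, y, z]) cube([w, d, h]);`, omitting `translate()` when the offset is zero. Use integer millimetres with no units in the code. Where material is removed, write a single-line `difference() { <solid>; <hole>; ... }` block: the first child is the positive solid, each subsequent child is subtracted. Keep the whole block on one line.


difference() { translate([244, 266, 0]) cube([3922, 193, 2949]); translate([762, 266, 1157]) cube([831, 193, 1441]); }


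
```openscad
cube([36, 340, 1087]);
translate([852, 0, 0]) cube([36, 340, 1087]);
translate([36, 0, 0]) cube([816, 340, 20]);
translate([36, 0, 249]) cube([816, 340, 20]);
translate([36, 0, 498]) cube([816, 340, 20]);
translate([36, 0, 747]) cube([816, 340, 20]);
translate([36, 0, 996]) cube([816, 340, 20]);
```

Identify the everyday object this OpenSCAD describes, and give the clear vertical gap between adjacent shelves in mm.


A bookshelf. The clear shelf gap is 229 mm.

Two tall side panels with 5 horizontal boards between them — a bookshelf. The first two shelf undersides are at z = 0 and z = 249; with shelf thickness 20, the clear gap is 249 − 0 − 20 = 229 mm.


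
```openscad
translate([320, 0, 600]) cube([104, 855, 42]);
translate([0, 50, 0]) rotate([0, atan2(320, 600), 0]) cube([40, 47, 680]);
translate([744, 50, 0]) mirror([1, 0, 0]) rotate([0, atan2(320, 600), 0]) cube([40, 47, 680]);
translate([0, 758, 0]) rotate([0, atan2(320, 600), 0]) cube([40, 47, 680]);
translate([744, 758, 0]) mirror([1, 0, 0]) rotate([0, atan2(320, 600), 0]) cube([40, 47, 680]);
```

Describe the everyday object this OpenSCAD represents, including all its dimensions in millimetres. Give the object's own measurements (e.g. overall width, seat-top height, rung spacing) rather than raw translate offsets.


A sawhorse. A 104×855×42 mm beam (x, y, z) sits on two A-frame leg pairs. Each pair is two raked legs of 40×47 mm section (47 mm along y) splaying symmetrically in x. Each leg rises 600 mm vertically over 320 mm of horizontal reach and is 680 mm long along its own axis. Every leg's outer bottom edge rests on the floor and its outer top edge meets a bottom edge of the beam — the left legs (tilting toward +x) meet the beam's −x bottom edge, the right legs (their mirror images, tilting toward −x) meet its +x bottom edge — so the leg tops tuck under the beam, the beam's underside is 600 mm above the floor, and the feet are 744 mm apart outside-to-outside with the beam centred between them. The two leg pairs are set in 50 mm from either end of the beam.


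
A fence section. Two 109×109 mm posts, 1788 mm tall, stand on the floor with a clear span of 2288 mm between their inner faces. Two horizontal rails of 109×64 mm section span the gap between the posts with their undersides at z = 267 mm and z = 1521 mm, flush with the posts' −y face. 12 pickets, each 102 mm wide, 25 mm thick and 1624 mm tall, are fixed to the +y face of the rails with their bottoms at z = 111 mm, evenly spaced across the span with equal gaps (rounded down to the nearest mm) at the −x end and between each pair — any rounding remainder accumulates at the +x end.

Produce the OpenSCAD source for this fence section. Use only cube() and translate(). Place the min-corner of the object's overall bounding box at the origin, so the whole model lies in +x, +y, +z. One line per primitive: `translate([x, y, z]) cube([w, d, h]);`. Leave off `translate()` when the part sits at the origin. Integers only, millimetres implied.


cube([109, 109, 1788]);
translate([2397, 0, 0]) cube([109, 109, 1788]);
translate([109, 0, 267]) cube([2288, 109, 64]);
translate([109, 0, 1521]) cube([2288, 109, 64]);
translate([190, 109, 111]) cube([102, 25, 1624]);
translate([373, 109, 111]) cube([102, 25, 1624]);
translate([556, 109, 111]) cube([102, 25, 1624]);
translate([739, 109, 111]) cube([102, 25, 1624]);
translate([922, 109, 111]) cube([102, 25, 1624]);
translate([1105, 109, 111]) cube([102, 25, 1624]);
translate([1288, 109, 111]) cube([102, 25, 1624]);
translate([1471, 109, 111]) cube([102, 25, 1624]);
translate([1654, 109, 111]) cube([102, 25, 1624]);
translate([1837, 109, 111]) cube([102, 25, 1624]);
translate([2020, 109, 111]) cube([102, 25, 1624]);
translate([2203, 109, 111]) cube([102, 25, 1624]);


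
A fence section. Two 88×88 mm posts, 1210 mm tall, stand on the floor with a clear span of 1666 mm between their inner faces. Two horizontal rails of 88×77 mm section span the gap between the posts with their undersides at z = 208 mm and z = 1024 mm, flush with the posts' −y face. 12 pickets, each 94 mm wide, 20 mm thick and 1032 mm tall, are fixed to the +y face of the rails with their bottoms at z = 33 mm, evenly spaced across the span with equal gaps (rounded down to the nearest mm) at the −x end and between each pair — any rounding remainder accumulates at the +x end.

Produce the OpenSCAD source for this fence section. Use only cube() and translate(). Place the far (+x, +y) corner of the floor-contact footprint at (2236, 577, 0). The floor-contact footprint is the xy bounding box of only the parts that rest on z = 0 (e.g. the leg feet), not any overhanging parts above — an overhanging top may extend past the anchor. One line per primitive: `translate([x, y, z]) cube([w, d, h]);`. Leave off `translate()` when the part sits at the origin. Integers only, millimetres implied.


translate([394, 489, 0]) cube([88, 88, 1210]);
translate([2148, 489, 0]) cube([88, 88, 1210]);
translate([482, 489, 208]) cube([1666, 88, 77]);
translate([482, 489, 1024]) cube([1666, 88, 77]);
translate([523, 577, 33]) cube([94, 20, 1032]);
translate([658, 577, 33]) cube([94, 20, 1032]);
translate([793, 577, 33]) cube([94, 20, 1032]);
translate([928, 577, 33]) cube([94, 20, 1032]);
translate([1063, 577, 33]) cube([94, 20, 1032]);
translate([1198, 577, 33]) cube([94, 20, 1032]);
translate([1333, 577, 33]) cube([94, 20, 1032]);
translate([1468, 577, 33]) cube([94, 20, 1032]);
translate([1603, 577, 33]) cube([94, 20, 1032]);
translate([1738, 577, 33]) cube([94, 20, 1032]);
translate([1873, 577, 33]) cube([94, 20, 1032]);
translate([2008, 577, 33]) cube([94, 20, 1032]);


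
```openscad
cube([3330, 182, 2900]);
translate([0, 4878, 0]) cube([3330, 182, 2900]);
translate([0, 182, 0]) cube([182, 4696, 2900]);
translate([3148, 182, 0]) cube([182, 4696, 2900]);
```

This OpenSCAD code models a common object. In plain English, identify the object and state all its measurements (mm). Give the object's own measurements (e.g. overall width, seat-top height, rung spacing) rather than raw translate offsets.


The wall frame of a small rectangular building: four walls, each 2900 mm tall and 182 mm thick, enclosing a footprint 3330 mm (x) by 5060 mm (y) outside-to-outside, with no floor or roof. The front and back walls (the −y and +y sides) span the full width; the two side walls fit between them.


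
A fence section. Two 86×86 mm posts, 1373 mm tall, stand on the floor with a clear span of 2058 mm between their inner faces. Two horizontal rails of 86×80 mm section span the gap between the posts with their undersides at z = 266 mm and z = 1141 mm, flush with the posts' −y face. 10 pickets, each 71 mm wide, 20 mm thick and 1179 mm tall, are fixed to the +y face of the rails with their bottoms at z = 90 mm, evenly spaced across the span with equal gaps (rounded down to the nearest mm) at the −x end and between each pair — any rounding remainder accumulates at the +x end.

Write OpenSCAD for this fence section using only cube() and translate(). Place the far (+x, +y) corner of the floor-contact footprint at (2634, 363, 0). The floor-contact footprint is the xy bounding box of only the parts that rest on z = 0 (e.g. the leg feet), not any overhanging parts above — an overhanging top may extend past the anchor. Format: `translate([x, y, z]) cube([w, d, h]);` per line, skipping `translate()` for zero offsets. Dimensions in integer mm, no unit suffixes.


translate([404, 277, 0]) cube([86, 86, 1373]);
translate([2548, 277, 0]) cube([86, 86, 1373]);
translate([490, 277, 266]) cube([2058, 86, 80]);
translate([490, 277, 1141]) cube([2058, 86, 80]);
translate([612, 363, 90]) cube([71, 20, 1179]);
translate([805, 363, 90]) cube([71, 20, 1179]);
translate([998, 363, 90]) cube([71, 20, 1179]);
translate([1191, 363, 90]) cube([71, 20, 1179]);
translate([1384, 363, 90]) cube([71, 20, 1179]);
translate([1577, 363, 90]) cube([71, 20, 1179]);
translate([1770, 363, 90]) cube([71, 20, 1179]);
translate([1963, 363, 90]) cube([71, 20, 1179]);
translate([2156, 363, 90]) cube([71, 20, 1179]);
translate([2349, 363, 90]) cube([71, 20, 1179]);


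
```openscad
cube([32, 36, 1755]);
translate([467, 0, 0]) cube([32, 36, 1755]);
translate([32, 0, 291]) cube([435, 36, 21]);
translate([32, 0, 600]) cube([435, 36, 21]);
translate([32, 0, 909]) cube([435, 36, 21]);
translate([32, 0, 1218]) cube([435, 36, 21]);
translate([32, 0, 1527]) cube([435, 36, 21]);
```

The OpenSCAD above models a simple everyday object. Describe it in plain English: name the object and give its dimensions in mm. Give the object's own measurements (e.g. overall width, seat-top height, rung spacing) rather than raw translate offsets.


A straight ladder. Two 32×36 mm vertical rails, 1755 mm tall, stand 499 mm apart (outside-to-outside) with their front faces coplanar on the −y side. 5 rungs, each 36 mm deep and 21 mm tall, span between the inner faces of the rails, front faces flush with the rails. The lowest rung's underside is at z = 291 mm and rungs are spaced 309 mm apart (underside to underside).


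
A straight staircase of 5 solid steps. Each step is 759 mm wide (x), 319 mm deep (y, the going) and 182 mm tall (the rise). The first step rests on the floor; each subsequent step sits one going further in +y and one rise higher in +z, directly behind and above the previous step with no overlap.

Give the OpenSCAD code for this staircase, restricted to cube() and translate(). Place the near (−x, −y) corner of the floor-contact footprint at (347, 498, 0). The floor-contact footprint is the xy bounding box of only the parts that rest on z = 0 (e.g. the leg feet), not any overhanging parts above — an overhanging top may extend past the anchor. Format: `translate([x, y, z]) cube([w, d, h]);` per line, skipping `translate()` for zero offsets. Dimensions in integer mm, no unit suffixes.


translate([347, 498, 0]) cube([759, 319, 182]);
translate([347, 817, 182]) cube([759, 319, 182]);
translate([347, 1136, 364]) cube([759, 319, 182]);
translate([347, 1455, 546]) cube([759, 319, 182]);
translate([347, 1774, 728]) cube([759, 319, 182]);


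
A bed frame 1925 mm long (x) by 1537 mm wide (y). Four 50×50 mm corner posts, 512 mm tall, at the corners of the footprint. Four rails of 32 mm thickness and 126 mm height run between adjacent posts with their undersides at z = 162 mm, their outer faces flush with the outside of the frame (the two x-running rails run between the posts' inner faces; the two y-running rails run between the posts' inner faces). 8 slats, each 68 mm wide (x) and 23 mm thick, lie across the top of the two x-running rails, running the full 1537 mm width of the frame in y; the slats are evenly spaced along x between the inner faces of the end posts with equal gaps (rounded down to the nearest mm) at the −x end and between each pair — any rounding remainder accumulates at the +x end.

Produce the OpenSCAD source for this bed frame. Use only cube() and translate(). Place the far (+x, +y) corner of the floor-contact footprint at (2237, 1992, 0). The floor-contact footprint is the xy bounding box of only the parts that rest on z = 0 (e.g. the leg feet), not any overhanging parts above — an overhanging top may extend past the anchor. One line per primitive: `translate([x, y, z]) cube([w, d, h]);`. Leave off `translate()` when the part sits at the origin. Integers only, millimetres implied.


// slat z = rail_z + rail_h = 162 + 126 = 288
// slat gap = ⌊(1825 − 8·68) / 9⌋ = 142
translate([312, 455, 0]) cube([50, 50, 512]);
translate([312, 1942, 0]) cube([50, 50, 512]);
translate([2187, 455, 0]) cube([50, 50, 512]);
translate([2187, 1942, 0]) cube([50, 50, 512]);
translate([362, 455, 162]) cube([1825, 32, 126]);
translate([362, 1960, 162]) cube([1825, 32, 126]);
translate([312, 505, 162]) cube([32, 1437, 126]);
translate([2205, 505, 162]) cube([32, 1437, 126]);
translate([504, 455, 288]) cube([68, 1537, 23]);
translate([714, 455, 288]) cube([68, 1537, 23]);
translate([924, 455, 288]) cube([68, 1537, 23]);
translate([1134, 455, 288]) cube([68, 1537, 23]);
translate([1344, 455, 288]) cube([68, 1537, 23]);
translate([1554, 455, 288]) cube([68, 1537, 23]);
translate([1764, 455, 288]) cube([68, 1537, 23]);
translate([1974, 455, 288]) cube([68, 1537, 23]);


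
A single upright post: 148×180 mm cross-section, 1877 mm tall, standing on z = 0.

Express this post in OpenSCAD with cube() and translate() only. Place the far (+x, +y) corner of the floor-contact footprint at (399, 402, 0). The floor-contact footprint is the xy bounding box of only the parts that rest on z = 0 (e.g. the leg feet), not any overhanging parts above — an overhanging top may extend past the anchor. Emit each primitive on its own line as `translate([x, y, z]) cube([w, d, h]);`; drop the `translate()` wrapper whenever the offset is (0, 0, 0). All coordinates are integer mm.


translate([251, 222, 0]) cube([148, 180, 1877]);


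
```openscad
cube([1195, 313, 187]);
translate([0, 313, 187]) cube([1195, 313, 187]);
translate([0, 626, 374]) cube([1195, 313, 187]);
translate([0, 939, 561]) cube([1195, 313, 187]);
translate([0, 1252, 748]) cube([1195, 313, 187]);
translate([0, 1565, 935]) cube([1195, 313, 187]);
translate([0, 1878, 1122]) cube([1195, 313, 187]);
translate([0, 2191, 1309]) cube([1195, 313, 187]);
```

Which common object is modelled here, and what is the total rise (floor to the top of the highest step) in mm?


A staircase. The total rise is 1496 mm.

8 identical blocks, each offset up and back from the previous — a staircase. Each step is 187 mm tall and there are 8 of them, so the total rise is 8 × 187 = 1496 mm.


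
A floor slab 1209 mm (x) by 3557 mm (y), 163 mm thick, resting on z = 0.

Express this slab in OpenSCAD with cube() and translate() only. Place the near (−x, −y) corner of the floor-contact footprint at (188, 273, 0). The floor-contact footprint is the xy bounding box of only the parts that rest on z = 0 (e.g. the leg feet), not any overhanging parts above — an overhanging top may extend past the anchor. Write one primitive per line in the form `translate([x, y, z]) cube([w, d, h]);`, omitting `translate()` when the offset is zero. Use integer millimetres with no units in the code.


translate([188, 273, 0]) cube([1209, 3557, 163]);


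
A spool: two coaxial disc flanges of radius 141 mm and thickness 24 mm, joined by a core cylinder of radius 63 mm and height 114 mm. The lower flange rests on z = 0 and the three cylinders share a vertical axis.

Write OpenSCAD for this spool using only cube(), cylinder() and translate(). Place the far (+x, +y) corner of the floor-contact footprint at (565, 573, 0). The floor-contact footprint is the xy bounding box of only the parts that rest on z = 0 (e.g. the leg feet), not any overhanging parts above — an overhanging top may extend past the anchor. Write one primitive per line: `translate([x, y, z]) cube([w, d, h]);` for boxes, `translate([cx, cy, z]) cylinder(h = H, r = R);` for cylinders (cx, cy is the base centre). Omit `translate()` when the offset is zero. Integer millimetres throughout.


translate([424, 432, 0]) cylinder(h = 24, r = 141);
translate([424, 432, 24]) cylinder(h = 114, r = 63);
translate([424, 432, 138]) cylinder(h = 24, r = 141);


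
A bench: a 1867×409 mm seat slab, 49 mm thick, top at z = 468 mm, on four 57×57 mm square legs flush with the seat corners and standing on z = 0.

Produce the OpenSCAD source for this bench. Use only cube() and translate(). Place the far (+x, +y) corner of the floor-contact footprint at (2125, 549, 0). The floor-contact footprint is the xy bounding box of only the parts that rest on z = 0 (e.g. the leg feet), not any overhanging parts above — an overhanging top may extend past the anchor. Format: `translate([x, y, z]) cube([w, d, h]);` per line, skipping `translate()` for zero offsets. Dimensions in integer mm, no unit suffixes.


translate([258, 140, 419]) cube([1867, 409, 49]);
translate([258, 140, 0]) cube([57, 57, 419]);
translate([258, 492, 0]) cube([57, 57, 419]);
translate([2068, 140, 0]) cube([57, 57, 419]);
translate([2068, 492, 0]) cube([57, 57, 419]);


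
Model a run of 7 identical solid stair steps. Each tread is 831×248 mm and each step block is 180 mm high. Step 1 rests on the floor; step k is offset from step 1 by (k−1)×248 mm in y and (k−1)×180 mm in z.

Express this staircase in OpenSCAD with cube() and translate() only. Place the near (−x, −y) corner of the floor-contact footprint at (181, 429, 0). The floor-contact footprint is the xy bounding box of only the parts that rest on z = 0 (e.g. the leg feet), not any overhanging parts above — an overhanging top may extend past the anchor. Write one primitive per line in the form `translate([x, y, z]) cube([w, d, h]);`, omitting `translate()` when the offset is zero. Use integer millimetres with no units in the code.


translate([181, 429, 0]) cube([831, 248, 180]);
translate([181, 677, 180]) cube([831, 248, 180]);
translate([181, 925, 360]) cube([831, 248, 180]);
translate([181, 1173, 540]) cube([831, 248, 180]);
translate([181, 1421, 720]) cube([831, 248, 180]);
translate([181, 1669, 900]) cube([831, 248, 180]);
translate([181, 1917, 1080]) cube([831, 248, 180]);


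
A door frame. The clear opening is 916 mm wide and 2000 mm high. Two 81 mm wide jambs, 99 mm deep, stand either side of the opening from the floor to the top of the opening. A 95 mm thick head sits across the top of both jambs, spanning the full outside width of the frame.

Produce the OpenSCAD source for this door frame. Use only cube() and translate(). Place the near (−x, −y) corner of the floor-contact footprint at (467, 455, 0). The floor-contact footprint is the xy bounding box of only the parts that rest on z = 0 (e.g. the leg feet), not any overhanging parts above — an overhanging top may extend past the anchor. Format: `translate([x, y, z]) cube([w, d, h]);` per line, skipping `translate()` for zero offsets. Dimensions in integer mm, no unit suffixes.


translate([467, 455, 0]) cube([81, 99, 2000]);
translate([1464, 455, 0]) cube([81, 99, 2000]);
translate([467, 455, 2000]) cube([1078, 99, 95]);


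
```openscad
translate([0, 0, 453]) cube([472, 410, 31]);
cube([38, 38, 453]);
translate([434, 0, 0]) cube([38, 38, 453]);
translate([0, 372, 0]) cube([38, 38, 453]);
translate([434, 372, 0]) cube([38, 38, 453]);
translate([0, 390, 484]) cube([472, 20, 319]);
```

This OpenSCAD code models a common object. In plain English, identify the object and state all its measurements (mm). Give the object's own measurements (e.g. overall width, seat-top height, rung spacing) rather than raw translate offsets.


A chair. The seat is a 472×410×31 mm slab with its top at z = 484 mm, on four 38×38 mm corner legs (flush with the seat edges, standing on z = 0). A flat backrest 20 mm thick, 319 mm tall, spans the full seat width and rises from the seat top along its +y edge, rear face flush with the rear of the seat.


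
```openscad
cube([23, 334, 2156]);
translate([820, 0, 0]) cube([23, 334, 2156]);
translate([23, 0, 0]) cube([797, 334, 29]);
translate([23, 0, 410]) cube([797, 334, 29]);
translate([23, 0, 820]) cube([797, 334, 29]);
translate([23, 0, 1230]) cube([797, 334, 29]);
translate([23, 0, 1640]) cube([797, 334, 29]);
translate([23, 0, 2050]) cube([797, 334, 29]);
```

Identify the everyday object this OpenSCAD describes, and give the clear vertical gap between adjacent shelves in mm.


A bookshelf. The clear shelf gap is 381 mm.

Two tall side panels with 6 horizontal boards between them — a bookshelf. The first two shelf undersides are at z = 0 and z = 410; with shelf thickness 29, the clear gap is 410 − 0 − 29 = 381 mm.


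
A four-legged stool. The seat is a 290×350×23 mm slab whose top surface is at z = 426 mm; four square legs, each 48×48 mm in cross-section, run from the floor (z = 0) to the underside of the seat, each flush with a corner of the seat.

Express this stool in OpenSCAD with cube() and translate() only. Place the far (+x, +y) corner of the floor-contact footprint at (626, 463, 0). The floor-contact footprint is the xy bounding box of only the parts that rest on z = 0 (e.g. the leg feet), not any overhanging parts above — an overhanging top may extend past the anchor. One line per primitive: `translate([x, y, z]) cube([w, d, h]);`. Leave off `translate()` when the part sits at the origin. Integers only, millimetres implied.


translate([336, 113, 403]) cube([290, 350, 23]);
translate([336, 113, 0]) cube([48, 48, 403]);
translate([578, 113, 0]) cube([48, 48, 403]);
translate([336, 415, 0]) cube([48, 48, 403]);
translate([578, 415, 0]) cube([48, 48, 403]);


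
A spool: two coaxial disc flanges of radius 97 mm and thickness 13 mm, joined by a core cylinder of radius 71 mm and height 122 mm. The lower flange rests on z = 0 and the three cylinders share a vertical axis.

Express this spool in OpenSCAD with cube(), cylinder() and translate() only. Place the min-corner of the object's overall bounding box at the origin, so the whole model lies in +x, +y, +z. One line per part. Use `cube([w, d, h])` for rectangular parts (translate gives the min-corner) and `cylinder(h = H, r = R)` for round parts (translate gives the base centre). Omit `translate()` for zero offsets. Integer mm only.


translate([97, 97, 0]) cylinder(h = 13, r = 97);
translate([97, 97, 13]) cylinder(h = 122, r = 71);
translate([97, 97, 135]) cylinder(h = 13, r = 97);


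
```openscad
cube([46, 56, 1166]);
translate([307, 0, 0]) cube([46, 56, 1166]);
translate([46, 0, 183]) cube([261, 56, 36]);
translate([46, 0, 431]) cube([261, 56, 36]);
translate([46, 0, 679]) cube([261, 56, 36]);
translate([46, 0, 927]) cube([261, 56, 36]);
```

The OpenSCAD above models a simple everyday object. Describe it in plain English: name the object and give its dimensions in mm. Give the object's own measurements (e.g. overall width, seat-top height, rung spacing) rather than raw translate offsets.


A straight ladder. Two 46×56 mm vertical rails, 1166 mm tall, stand 353 mm apart (outside-to-outside) with their front faces coplanar on the −y side. 4 rungs, each 56 mm deep and 36 mm tall, span between the inner faces of the rails, front faces flush with the rails. The lowest rung's underside is at z = 183 mm and rungs are spaced 248 mm apart (underside to underside).


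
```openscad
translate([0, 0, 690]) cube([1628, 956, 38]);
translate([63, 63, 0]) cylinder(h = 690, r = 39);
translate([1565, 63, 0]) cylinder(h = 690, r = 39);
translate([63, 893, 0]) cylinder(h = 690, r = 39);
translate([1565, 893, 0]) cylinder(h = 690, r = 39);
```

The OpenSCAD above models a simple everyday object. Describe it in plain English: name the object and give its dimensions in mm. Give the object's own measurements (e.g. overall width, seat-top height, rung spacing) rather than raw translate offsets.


A table: top 1628 mm (x) × 956 mm (y), 38 mm thick, upper face at z = 728 mm, on four round legs of 78 mm diameter, each leg's bounding box inset 24 mm from the nearest pair of top edges from z = 0 to the bottom of the top.


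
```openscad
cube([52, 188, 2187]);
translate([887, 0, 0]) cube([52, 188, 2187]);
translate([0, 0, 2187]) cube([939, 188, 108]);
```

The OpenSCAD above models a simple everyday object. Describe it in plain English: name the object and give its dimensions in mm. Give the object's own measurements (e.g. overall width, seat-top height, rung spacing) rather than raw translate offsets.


A door frame. The clear opening is 835 mm wide and 2187 mm high. Two 52 mm wide jambs, 188 mm deep, stand either side of the opening from the floor to the top of the opening. A 108 mm thick head sits across the top of both jambs, spanning the full outside width of the frame.


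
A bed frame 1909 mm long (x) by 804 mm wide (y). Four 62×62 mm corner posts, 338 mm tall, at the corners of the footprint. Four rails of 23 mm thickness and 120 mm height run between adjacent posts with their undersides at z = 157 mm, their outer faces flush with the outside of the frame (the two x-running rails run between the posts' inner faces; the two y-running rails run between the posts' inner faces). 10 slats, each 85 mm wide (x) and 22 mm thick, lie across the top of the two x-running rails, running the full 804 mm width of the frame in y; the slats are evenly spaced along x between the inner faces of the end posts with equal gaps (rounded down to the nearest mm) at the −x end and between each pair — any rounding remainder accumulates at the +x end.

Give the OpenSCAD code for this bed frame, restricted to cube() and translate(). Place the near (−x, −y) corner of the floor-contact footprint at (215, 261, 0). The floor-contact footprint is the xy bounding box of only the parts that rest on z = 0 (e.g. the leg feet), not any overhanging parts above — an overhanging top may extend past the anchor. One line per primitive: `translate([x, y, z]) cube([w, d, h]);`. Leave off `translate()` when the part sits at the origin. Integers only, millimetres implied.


translate([215, 261, 0]) cube([62, 62, 338]);
translate([215, 1003, 0]) cube([62, 62, 338]);
translate([2062, 261, 0]) cube([62, 62, 338]);
translate([2062, 1003, 0]) cube([62, 62, 338]);
translate([277, 261, 157]) cube([1785, 23, 120]);
translate([277, 1042, 157]) cube([1785, 23, 120]);
translate([215, 323, 157]) cube([23, 680, 120]);
translate([2101, 323, 157]) cube([23, 680, 120]);
translate([362, 261, 277]) cube([85, 804, 22]);
translate([532, 261, 277]) cube([85, 804, 22]);
translate([702, 261, 277]) cube([85, 804, 22]);
translate([872, 261, 277]) cube([85, 804, 22]);
translate([1042, 261, 277]) cube([85, 804, 22]);
translate([1212, 261, 277]) cube([85, 804, 22]);
translate([1382, 261, 277]) cube([85, 804, 22]);
translate([1552, 261, 277]) cube([85, 804, 22]);
translate([1722, 261, 277]) cube([85, 804, 22]);
translate([1892, 261, 277]) cube([85, 804, 22]);


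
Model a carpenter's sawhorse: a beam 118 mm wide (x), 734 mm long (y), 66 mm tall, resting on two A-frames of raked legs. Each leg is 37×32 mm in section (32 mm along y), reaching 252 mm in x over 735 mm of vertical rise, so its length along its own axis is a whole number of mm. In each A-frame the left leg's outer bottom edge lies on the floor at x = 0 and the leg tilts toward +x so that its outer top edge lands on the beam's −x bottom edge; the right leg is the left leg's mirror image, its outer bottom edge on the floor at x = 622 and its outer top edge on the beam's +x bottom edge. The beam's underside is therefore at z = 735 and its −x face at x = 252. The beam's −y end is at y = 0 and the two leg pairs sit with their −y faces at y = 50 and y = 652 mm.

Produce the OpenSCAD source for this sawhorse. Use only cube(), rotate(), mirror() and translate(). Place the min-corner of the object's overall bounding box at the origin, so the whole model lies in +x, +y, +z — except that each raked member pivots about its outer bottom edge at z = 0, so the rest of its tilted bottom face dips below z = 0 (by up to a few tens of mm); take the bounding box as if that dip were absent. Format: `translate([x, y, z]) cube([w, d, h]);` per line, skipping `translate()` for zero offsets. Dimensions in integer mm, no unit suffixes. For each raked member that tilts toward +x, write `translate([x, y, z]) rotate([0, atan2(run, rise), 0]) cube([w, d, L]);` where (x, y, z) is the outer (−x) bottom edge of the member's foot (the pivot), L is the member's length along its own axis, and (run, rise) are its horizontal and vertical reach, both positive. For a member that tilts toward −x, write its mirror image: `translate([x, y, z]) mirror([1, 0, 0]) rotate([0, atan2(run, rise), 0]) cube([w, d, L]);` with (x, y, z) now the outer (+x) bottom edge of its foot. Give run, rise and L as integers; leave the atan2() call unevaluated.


// leg length = √(252² + 735²) = 777
// right-leg outer foot x = 2·252 + 118 = 622
// beam min-corner = (252, 0, 735)
translate([252, 0, 735]) cube([118, 734, 66]);
translate([0, 50, 0]) rotate([0, atan2(252, 735), 0]) cube([37, 32, 777]);
translate([622, 50, 0]) mirror([1, 0, 0]) rotate([0, atan2(252, 735), 0]) cube([37, 32, 777]);
translate([0, 652, 0]) rotate([0, atan2(252, 735), 0]) cube([37, 32, 777]);
translate([622, 652, 0]) mirror([1, 0, 0]) rotate([0, atan2(252, 735), 0]) cube([37, 32, 777]);


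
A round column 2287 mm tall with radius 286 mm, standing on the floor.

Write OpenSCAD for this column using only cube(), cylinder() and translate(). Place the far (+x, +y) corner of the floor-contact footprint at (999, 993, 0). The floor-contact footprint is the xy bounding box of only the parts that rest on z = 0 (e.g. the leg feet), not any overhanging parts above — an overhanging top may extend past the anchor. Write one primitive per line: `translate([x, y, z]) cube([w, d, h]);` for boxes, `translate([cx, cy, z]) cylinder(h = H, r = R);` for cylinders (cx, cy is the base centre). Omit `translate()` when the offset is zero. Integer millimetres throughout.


translate([713, 707, 0]) cylinder(h = 2287, r = 286);


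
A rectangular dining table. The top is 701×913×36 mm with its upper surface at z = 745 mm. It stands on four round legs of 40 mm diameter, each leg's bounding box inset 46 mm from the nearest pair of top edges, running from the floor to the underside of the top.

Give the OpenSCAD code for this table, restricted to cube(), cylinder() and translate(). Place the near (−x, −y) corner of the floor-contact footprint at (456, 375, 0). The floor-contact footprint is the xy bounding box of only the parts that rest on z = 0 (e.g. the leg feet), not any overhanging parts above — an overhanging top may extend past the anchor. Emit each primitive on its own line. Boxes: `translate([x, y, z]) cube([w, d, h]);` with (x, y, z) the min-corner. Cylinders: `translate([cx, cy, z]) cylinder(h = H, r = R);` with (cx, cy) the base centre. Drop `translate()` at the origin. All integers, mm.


// leg_h = 745 - 36 = 709
translate([410, 329, 709]) cube([701, 913, 36]);
translate([476, 395, 0]) cylinder(h = 709, r = 20);
translate([1045, 395, 0]) cylinder(h = 709, r = 20);
translate([476, 1176, 0]) cylinder(h = 709, r = 20);
translate([1045, 1176, 0]) cylinder(h = 709, r = 20);


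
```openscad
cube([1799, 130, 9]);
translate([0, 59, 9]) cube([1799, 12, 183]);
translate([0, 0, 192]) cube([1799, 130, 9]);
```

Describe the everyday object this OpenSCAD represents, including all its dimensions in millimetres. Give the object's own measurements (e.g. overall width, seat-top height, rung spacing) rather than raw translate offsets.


An I-beam lying along x, 1799 mm long. Overall section height 201 mm. Two flanges 130 mm wide (y) and 9 mm thick, one on the floor and one at the top; a web 12 mm thick runs between them, centred on the flange width.


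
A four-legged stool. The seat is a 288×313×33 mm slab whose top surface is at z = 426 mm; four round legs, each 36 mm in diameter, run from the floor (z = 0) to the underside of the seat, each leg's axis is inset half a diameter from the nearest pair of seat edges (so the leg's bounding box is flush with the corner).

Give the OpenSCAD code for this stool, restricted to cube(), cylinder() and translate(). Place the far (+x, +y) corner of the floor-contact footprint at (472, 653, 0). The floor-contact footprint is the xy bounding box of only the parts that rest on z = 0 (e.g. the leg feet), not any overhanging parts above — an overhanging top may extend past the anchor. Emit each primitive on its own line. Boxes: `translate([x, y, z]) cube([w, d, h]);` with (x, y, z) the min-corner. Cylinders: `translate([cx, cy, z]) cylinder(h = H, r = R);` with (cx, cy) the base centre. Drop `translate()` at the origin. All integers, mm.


translate([184, 340, 393]) cube([288, 313, 33]);
translate([202, 358, 0]) cylinder(h = 393, r = 18);
translate([454, 358, 0]) cylinder(h = 393, r = 18);
translate([202, 635, 0]) cylinder(h = 393, r = 18);
translate([454, 635, 0]) cylinder(h = 393, r = 18);


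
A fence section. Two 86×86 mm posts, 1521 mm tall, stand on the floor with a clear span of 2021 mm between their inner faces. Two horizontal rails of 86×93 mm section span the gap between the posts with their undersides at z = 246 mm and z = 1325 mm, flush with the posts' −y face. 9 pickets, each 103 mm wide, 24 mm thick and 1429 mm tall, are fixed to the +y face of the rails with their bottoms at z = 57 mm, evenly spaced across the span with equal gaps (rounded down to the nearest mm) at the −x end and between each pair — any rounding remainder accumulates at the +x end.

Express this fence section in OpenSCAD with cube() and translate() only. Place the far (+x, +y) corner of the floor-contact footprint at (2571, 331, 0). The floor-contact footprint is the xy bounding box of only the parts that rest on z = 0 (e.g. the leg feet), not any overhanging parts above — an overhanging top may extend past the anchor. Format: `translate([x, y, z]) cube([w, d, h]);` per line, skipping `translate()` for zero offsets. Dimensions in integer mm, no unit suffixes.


translate([378, 245, 0]) cube([86, 86, 1521]);
translate([2485, 245, 0]) cube([86, 86, 1521]);
translate([464, 245, 246]) cube([2021, 86, 93]);
translate([464, 245, 1325]) cube([2021, 86, 93]);
translate([573, 331, 57]) cube([103, 24, 1429]);
translate([785, 331, 57]) cube([103, 24, 1429]);
translate([997, 331, 57]) cube([103, 24, 1429]);
translate([1209, 331, 57]) cube([103, 24, 1429]);
translate([1421, 331, 57]) cube([103, 24, 1429]);
translate([1633, 331, 57]) cube([103, 24, 1429]);
translate([1845, 331, 57]) cube([103, 24, 1429]);
translate([2057, 331, 57]) cube([103, 24, 1429]);
translate([2269, 331, 57]) cube([103, 24, 1429]);


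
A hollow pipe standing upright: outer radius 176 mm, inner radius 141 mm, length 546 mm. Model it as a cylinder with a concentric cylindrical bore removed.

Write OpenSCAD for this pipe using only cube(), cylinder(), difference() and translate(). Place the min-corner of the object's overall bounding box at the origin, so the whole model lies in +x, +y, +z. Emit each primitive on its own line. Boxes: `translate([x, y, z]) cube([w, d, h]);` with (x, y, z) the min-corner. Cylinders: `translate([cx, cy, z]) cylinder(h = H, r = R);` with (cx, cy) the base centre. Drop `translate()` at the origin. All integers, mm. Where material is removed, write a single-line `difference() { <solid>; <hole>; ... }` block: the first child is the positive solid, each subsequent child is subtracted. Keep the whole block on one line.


difference() { translate([176, 176, 0]) cylinder(h = 546, r = 176); translate([176, 176, 0]) cylinder(h = 546, r = 141); }


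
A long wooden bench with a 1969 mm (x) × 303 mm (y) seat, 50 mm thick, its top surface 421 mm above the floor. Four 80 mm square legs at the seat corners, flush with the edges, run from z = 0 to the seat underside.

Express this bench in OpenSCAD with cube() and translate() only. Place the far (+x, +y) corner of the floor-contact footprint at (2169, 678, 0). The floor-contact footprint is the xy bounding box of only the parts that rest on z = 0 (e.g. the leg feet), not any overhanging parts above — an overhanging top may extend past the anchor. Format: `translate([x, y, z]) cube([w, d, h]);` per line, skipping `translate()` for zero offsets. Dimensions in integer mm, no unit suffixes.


translate([200, 375, 371]) cube([1969, 303, 50]);
translate([200, 375, 0]) cube([80, 80, 371]);
translate([200, 598, 0]) cube([80, 80, 371]);
translate([2089, 375, 0]) cube([80, 80, 371]);
translate([2089, 598, 0]) cube([80, 80, 371]);


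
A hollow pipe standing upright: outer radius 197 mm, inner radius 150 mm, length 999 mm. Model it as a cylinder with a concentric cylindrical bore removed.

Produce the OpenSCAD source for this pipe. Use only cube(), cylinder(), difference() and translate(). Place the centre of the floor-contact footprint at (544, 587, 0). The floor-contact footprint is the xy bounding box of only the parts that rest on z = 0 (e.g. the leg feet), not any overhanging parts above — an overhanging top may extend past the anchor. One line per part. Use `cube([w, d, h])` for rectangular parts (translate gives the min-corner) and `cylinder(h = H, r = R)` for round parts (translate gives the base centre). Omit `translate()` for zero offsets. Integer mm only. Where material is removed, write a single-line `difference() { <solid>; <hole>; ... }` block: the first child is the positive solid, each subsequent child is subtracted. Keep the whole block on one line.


difference() { translate([544, 587, 0]) cylinder(h = 999, r = 197); translate([544, 587, 0]) cylinder(h = 999, r = 150); }


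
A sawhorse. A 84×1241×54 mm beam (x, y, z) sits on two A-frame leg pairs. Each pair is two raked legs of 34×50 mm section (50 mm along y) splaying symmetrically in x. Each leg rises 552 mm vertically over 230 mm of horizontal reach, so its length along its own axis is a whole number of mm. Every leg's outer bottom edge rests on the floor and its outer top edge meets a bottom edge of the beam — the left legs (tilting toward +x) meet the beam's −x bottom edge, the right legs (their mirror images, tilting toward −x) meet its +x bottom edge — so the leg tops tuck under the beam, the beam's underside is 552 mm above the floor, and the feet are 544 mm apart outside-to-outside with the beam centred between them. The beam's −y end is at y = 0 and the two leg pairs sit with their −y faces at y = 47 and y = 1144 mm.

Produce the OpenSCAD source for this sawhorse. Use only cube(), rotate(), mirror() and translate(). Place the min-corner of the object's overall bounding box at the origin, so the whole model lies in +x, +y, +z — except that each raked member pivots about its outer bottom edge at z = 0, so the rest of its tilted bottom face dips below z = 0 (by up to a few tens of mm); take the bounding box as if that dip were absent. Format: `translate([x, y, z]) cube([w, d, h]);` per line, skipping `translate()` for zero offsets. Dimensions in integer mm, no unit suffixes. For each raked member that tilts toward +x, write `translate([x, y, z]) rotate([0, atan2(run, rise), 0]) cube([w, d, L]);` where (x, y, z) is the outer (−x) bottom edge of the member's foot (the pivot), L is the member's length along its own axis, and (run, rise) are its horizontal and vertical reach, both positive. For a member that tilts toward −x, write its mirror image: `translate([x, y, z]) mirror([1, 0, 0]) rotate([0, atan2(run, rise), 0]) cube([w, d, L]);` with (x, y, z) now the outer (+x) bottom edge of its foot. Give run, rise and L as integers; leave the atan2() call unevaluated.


translate([230, 0, 552]) cube([84, 1241, 54]);
translate([0, 47, 0]) rotate([0, atan2(230, 552), 0]) cube([34, 50, 598]);
translate([544, 47, 0]) mirror([1, 0, 0]) rotate([0, atan2(230, 552), 0]) cube([34, 50, 598]);
translate([0, 1144, 0]) rotate([0, atan2(230, 552), 0]) cube([34, 50, 598]);
translate([544, 1144, 0]) mirror([1, 0, 0]) rotate([0, atan2(230, 552), 0]) cube([34, 50, 598]);
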